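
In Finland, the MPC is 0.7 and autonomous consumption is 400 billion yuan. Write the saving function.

S = -400 + 0.3Y

S = Y − C = Y − (400 + 0.7Y) = -400 + (1 − 0.7)Y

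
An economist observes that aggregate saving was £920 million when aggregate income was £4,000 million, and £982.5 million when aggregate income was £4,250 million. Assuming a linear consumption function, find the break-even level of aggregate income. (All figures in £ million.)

Y = 320

MPS = ΔS/ΔY = (982.5 − 920)/(4250 − 4000) = 62.5/250 = 0.25
MPC = 1 − MPS = 0.75
From S(4000) = 920: −a + 0.25(4000) = 920, so a = 1000 − 920 = 80
Break-even (S = 0): Y = a/MPS = 80/0.25 = 320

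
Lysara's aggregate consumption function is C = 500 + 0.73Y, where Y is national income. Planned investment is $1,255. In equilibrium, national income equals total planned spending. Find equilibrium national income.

Y = C + I = 500 + 0.73Y + 1255
Y − 0.73Y = 1755
0.27Y = 1755, so Y = 1755/0.27 = 6500

Y = 6500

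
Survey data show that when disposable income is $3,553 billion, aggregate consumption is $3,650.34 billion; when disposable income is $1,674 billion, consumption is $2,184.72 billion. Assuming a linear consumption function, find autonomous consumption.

MPC = ΔC/ΔY = (3650.34 − 2184.72)/(3553 − 1674) = 1465.62/1879 = 0.78
a = C − MPC·Y = 2184.72 − 0.78(1674) = 2184.72 − 1305.72 = 879

a = 879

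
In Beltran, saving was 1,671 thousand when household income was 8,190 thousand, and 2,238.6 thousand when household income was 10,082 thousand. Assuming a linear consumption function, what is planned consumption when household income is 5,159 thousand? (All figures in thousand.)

MPS = ΔS/ΔY = (2238.6 − 1671)/(10082 − 8190) = 567.6/1892 = 0.3
MPC = 1 − MPS = 0.7
Autonomous saving = 1671 − 0.3(8190) = -786, so a = 786
C = 786 + 0.7(5159) = 786 + 3611.3 = 4397.3

C = 4397.3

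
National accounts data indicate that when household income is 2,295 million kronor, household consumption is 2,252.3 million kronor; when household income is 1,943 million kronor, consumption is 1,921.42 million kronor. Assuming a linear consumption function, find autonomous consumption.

MPC = ΔC/ΔY = (2252.3 − 1921.42)/(2295 − 1943) = 330.88/352 = 0.94
a = C − MPC·Y = 1921.42 − 0.94(1943) = 1921.42 − 1826.42 = 95

a = 95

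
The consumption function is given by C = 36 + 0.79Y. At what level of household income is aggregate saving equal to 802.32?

S = Y − C = -36 + 0.21Y
-36 + 0.21Y = 802.32, so 0.21Y = 838.32 and Y = 3992

Y = 3992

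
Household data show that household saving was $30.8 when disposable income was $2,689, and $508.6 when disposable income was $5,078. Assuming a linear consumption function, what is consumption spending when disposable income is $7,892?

MPS = ΔS/ΔY = (508.6 − 30.8)/(5078 − 2689) = 477.8/2389 = 0.2
MPC = 1 − MPS = 0.8
Autonomous saving = 30.8 − 0.2(2689) = -507, so a = 507
C = 507 + 0.8(7892) = 507 + 6313.6 = 6820.6

C = 6820.6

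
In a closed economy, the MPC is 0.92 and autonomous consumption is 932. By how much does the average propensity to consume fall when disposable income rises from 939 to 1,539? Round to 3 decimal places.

At Y = 939: C = 932 + 0.92(939) = 1795.88, APC = 1795.88/939 = 1.9125
At Y = 1539: C = 2347.88, APC = 2347.88/1539 = 1.5256
Fall in APC = 1.9125 − 1.5256 = 0.3869 ≈ 0.387

ΔAPC = 0.387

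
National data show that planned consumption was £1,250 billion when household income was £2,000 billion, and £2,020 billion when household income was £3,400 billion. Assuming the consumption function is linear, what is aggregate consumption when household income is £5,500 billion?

C = 3175

MPC = (2020 − 1250)/(3400 − 2000) = 770/1400 = 0.55
a = 1250 − 0.55(2000) = 1250 − 1100 = 150
C = 150 + 0.55(5500) = 150 + 3025 = 3175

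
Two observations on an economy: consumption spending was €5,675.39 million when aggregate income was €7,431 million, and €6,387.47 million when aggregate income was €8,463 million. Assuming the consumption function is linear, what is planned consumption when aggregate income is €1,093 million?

MPC = (6387.47 − 5675.39)/(8463 − 7431) = 712.08/1032 = 0.69
a = 5675.39 − 0.69(7431) = 5675.39 − 5127.39 = 548
C = 548 + 0.69(1093) = 548 + 754.17 = 1302.17

C = 1302.17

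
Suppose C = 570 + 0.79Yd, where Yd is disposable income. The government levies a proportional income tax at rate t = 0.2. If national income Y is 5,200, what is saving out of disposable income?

S = 303.6

Yd = (1 − 0.2)(5200) = 0.8(5200) = 4160
C = 570 + 0.79(4160) = 570 + 3286.4 = 3856.4
S = Yd − C = 4160 − 3856.4 = 303.6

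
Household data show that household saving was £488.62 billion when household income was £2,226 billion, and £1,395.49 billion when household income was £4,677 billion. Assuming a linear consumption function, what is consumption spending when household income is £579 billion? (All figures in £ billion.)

MPS = ΔS/ΔY = (1395.49 − 488.62)/(4677 − 2226) = 906.87/2451 = 0.37
MPC = 1 − MPS = 0.63
Autonomous saving = 488.62 − 0.37(2226) = -335, so a = 335
C = 335 + 0.63(579) = 335 + 364.77 = 699.77

C = 699.77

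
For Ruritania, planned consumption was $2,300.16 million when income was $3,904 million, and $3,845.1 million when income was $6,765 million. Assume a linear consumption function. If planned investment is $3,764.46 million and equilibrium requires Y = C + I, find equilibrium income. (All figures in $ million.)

MPC = (3845.1 − 2300.16)/(6765 − 3904) = 1544.94/2861 = 0.54
a = 2300.16 − 0.54(3904) = 192
Equilibrium: Y = 192 + 0.54Y + 3764.46
0.46Y = 3956.46, so Y = 3956.46/0.46 = 8601

Y = 8601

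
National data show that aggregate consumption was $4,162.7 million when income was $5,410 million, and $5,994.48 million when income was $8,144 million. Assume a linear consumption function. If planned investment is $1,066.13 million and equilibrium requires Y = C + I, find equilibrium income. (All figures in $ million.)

Y = 4861

MPC = (5994.48 − 4162.7)/(8144 − 5410) = 1831.78/2734 = 0.67
a = 4162.7 − 0.67(5410) = 538
Equilibrium: Y = 538 + 0.67Y + 1066.13
0.33Y = 1604.13, so Y = 1604.13/0.33 = 4861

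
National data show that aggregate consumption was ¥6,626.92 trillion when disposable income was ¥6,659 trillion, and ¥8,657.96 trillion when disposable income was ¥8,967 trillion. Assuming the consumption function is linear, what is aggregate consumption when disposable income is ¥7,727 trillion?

MPC = (8657.96 − 6626.92)/(8967 − 6659) = 2031.04/2308 = 0.88
a = 6626.92 − 0.88(6659) = 6626.92 − 5859.92 = 767
C = 767 + 0.88(7727) = 767 + 6799.76 = 7566.76

C = 7566.76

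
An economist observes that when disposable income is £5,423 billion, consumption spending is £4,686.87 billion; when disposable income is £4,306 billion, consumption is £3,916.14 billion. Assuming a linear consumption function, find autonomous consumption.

a = 945

MPC = ΔC/ΔY = (4686.87 − 3916.14)/(5423 − 4306) = 770.73/1117 = 0.69
a = C − MPC·Y = 3916.14 − 0.69(4306) = 3916.14 − 2971.14 = 945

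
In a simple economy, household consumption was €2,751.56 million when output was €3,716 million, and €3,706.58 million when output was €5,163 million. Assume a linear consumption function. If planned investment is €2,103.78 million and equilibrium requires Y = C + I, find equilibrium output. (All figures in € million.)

Y = 7067

MPC = (3706.58 − 2751.56)/(5163 − 3716) = 955.02/1447 = 0.66
a = 2751.56 − 0.66(3716) = 299
Equilibrium: Y = 299 + 0.66Y + 2103.78
0.34Y = 2402.78, so Y = 2402.78/0.34 = 7067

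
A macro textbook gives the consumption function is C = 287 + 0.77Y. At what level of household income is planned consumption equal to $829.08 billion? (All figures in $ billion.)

287 + 0.77Y = 829.08
0.77Y = 542.08, so Y = 542.08/0.77 = 704

Y = 704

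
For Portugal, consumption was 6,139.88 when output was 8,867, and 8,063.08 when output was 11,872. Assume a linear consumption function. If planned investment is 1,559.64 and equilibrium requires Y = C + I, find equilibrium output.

MPC = (8063.08 − 6139.88)/(11872 − 8867) = 1923.2/3005 = 0.64
a = 6139.88 − 0.64(8867) = 465
Equilibrium: Y = 465 + 0.64Y + 1559.64
0.36Y = 2024.64, so Y = 2024.64/0.36 = 5624

Y = 5624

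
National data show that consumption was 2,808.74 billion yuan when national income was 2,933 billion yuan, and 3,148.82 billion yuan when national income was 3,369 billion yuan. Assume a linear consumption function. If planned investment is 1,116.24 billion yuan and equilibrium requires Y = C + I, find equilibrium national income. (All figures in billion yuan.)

Y = 7442

MPC = (3148.82 − 2808.74)/(3369 − 2933) = 340.08/436 = 0.78
a = 2808.74 − 0.78(2933) = 521
Equilibrium: Y = 521 + 0.78Y + 1116.24
0.22Y = 1637.24, so Y = 1637.24/0.22 = 7442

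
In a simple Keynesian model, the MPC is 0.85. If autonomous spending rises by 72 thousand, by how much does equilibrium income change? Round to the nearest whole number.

ΔY ≈ 480

The multiplier is 1/(1 − MPC) = 1/0.15.
ΔY = 72/0.15 = 480.00 ≈ 480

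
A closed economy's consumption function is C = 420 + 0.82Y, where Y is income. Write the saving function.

S = -420 + 0.18Y

S = Y − C = Y − (420 + 0.82Y) = -420 + (1 − 0.82)Y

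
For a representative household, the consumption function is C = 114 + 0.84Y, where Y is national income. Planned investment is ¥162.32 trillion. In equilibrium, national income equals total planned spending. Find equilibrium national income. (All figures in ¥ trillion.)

Y = C + I = 114 + 0.84Y + 162.32
Y − 0.84Y = 276.32
0.16Y = 276.32, so Y = 276.32/0.16 = 1727

Y = 1727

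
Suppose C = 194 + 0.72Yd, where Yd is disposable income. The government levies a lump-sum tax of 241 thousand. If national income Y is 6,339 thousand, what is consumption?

C = 4584.56

Yd = Y − T = 6339 − 241 = 6098
C = 194 + 0.72(6098) = 194 + 4390.56 = 4584.56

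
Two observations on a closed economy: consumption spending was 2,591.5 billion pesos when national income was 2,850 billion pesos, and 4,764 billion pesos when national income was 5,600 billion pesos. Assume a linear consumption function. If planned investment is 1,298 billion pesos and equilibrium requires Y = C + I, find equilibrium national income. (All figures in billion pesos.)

MPC = (4764 − 2591.5)/(5600 − 2850) = 2172.5/2750 = 0.79
a = 2591.5 − 0.79(2850) = 340
Equilibrium: Y = 340 + 0.79Y + 1298
0.21Y = 1638, so Y = 1638/0.21 = 7800

Y = 7800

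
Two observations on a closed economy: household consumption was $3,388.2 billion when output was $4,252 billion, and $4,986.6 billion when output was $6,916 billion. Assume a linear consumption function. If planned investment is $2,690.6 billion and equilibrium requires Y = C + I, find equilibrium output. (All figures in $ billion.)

MPC = (4986.6 − 3388.2)/(6916 − 4252) = 1598.4/2664 = 0.6
a = 3388.2 − 0.6(4252) = 837
Equilibrium: Y = 837 + 0.6Y + 2690.6
0.4Y = 3527.6, so Y = 3527.6/0.4 = 8819

Y = 8819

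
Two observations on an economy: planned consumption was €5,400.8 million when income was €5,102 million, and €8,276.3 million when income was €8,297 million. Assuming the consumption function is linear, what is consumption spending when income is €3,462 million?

C = 3924.8

MPC = (8276.3 − 5400.8)/(8297 − 5102) = 2875.5/3195 = 0.9
a = 5400.8 − 0.9(5102) = 5400.8 − 4591.8 = 809
C = 809 + 0.9(3462) = 809 + 3115.8 = 3924.8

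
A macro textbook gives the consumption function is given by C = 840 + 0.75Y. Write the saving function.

S = Y − C = Y − (840 + 0.75Y) = -840 + (1 − 0.75)Y

S = -840 + 0.25Y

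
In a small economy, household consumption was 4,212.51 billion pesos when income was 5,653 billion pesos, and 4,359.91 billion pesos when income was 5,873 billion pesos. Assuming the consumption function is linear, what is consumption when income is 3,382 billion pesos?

C = 2690.94

MPC = (4359.91 − 4212.51)/(5873 − 5653) = 147.4/220 = 0.67
a = 4212.51 − 0.67(5653) = 4212.51 − 3787.51 = 425
C = 425 + 0.67(3382) = 425 + 2265.94 = 2690.94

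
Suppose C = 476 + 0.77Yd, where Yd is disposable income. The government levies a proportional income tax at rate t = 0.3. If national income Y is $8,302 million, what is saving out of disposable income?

Yd = (1 − 0.3)(8302) = 0.7(8302) = 5811.4
C = 476 + 0.77(5811.4) = 476 + 4474.778 = 4950.778
S = Yd − C = 5811.4 − 4950.778 = 860.622

S = 860.622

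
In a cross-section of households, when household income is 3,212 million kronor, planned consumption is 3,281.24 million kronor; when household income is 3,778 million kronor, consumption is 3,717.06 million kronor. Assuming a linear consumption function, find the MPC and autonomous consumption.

MPC = ΔC/ΔY = (3717.06 − 3281.24)/(3778 − 3212) = 435.82/566 = 0.77
a = C − MPC·Y = 3281.24 − 0.77(3212) = 3281.24 − 2473.24 = 808

MPC = 0.77; a = 808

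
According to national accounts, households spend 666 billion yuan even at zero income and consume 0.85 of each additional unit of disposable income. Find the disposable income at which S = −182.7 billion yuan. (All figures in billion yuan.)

S = Y − C = -666 + 0.15Y
-666 + 0.15Y = -182.7, so 0.15Y = 483.3 and Y = 3222

Y = 3222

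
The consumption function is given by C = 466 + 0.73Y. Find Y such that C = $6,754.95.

Y = 8615

466 + 0.73Y = 6754.95
0.73Y = 6288.95, so Y = 6288.95/0.73 = 8615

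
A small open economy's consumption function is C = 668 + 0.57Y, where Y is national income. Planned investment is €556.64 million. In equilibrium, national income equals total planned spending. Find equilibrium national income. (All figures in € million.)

Y = 2848

Y = C + I = 668 + 0.57Y + 556.64
Y − 0.57Y = 1224.64
0.43Y = 1224.64, so Y = 1224.64/0.43 = 2848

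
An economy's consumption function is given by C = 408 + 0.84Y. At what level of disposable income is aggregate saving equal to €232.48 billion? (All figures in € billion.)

Y = 4003

S = Y − C = -408 + 0.16Y
-408 + 0.16Y = 232.48, so 0.16Y = 640.48 and Y = 4003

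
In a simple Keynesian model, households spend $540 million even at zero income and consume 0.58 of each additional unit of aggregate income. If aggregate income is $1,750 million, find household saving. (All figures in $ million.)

S = 195

C = 540 + 0.58(1750) = 540 + 1015 = 1555
S = Y − C = 1750 − 1555 = 195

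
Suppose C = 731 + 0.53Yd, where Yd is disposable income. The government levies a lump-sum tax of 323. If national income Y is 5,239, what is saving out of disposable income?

S = 1579.52

Yd = Y − T = 5239 − 323 = 4916
C = 731 + 0.53(4916) = 731 + 2605.48 = 3336.48
S = Yd − C = 4916 − 3336.48 = 1579.52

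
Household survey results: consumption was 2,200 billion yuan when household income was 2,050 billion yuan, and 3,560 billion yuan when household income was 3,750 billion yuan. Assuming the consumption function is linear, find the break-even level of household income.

Y = 2800

MPC = (3560 − 2200)/(3750 − 2050) = 1360/1700 = 0.8
a = 2200 − 0.8(2050) = 2200 − 1640 = 560
Break-even: Y = a/(1−MPC) = 560/0.2 = 2800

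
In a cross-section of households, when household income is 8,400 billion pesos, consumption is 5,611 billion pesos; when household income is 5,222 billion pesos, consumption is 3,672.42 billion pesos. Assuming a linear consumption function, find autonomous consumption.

a = 487

MPC = ΔC/ΔY = (5611 − 3672.42)/(8400 − 5222) = 1938.58/3178 = 0.61
a = C − MPC·Y = 3672.42 − 0.61(5222) = 3672.42 − 3185.42 = 487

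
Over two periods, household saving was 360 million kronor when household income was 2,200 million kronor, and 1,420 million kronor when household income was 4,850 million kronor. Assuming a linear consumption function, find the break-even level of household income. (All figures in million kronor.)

Y = 1300

MPS = ΔS/ΔY = (1420 − 360)/(4850 − 2200) = 1060/2650 = 0.4
MPC = 1 − MPS = 0.6
From S(2200) = 360: −a + 0.4(2200) = 360, so a = 880 − 360 = 520
Break-even (S = 0): Y = a/MPS = 520/0.4 = 1300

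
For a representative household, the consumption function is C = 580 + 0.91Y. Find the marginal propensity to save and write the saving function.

MPS = 1 − MPC = 1 − 0.91 = 0.09
S = Y − C = -580 + 0.09Y

MPS = 0.09; S = -580 + 0.09Y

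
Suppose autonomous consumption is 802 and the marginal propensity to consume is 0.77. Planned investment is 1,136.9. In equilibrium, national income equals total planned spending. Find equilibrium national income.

Y = C + I = 802 + 0.77Y + 1136.9
Y − 0.77Y = 1938.9
0.23Y = 1938.9, so Y = 1938.9/0.23 = 8430

Y = 8430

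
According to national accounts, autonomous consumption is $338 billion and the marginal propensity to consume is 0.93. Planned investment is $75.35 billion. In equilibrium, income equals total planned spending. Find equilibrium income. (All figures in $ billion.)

Y = 5905

Y = C + I = 338 + 0.93Y + 75.35
Y − 0.93Y = 413.35
0.07Y = 413.35, so Y = 413.35/0.07 = 5905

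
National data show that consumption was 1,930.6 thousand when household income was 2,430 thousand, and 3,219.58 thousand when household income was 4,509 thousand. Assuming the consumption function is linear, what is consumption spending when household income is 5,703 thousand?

C = 3959.86

MPC = (3219.58 − 1930.6)/(4509 − 2430) = 1288.98/2079 = 0.62
a = 1930.6 − 0.62(2430) = 1930.6 − 1506.6 = 424
C = 424 + 0.62(5703) = 424 + 3535.86 = 3959.86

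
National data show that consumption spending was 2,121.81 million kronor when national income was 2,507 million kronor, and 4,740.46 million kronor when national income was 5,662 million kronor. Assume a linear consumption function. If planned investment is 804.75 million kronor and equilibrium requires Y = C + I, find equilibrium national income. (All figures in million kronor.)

MPC = (4740.46 − 2121.81)/(5662 − 2507) = 2618.65/3155 = 0.83
a = 2121.81 − 0.83(2507) = 41
Equilibrium: Y = 41 + 0.83Y + 804.75
0.17Y = 845.75, so Y = 845.75/0.17 = 4975

Y = 4975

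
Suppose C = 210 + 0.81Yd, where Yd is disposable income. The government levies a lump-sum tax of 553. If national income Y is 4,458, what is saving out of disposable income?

Yd = Y − T = 4458 − 553 = 3905
C = 210 + 0.81(3905) = 210 + 3163.05 = 3373.05
S = Yd − C = 3905 − 3373.05 = 531.95

S = 531.95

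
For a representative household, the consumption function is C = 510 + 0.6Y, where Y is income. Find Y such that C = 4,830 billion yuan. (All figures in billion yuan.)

Y = 7200

510 + 0.6Y = 4830
0.6Y = 4320, so Y = 4320/0.6 = 7200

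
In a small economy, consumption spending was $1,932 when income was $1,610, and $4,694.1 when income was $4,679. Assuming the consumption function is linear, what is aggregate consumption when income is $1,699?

MPC = (4694.1 − 1932)/(4679 − 1610) = 2762.1/3069 = 0.9
a = 1932 − 0.9(1610) = 1932 − 1449 = 483
C = 483 + 0.9(1699) = 483 + 1529.1 = 2012.1

C = 2012.1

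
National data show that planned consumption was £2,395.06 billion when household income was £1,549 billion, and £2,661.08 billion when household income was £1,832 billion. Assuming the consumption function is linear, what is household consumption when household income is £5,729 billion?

C = 6324.26

MPC = (2661.08 − 2395.06)/(1832 − 1549) = 266.02/283 = 0.94
a = 2395.06 − 0.94(1549) = 2395.06 − 1456.06 = 939
C = 939 + 0.94(5729) = 939 + 5385.26 = 6324.26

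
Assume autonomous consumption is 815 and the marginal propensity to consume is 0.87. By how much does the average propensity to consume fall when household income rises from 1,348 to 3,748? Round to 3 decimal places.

At Y = 1348: C = 815 + 0.87(1348) = 1987.76, APC = 1987.76/1348 = 1.4746
At Y = 3748: C = 4075.76, APC = 4075.76/3748 = 1.0874
Fall in APC = 1.4746 − 1.0874 = 0.3872 ≈ 0.387

ΔAPC = 0.387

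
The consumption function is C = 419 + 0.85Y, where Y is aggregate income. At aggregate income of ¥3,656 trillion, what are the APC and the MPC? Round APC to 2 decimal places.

APC = 0.96; MPC = 0.85

MPC = 0.85 (the slope of the consumption function)
C = 419 + 0.85(3656) = 3526.6, so APC = 3526.6/3656 = 0.96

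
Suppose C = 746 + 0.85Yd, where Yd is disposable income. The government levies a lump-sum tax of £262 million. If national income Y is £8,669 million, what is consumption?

C = 7891.95

Yd = Y − T = 8669 − 262 = 8407
C = 746 + 0.85(8407) = 746 + 7145.95 = 7891.95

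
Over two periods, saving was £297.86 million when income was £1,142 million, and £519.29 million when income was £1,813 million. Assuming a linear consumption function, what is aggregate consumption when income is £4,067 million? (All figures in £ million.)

MPS = ΔS/ΔY = (519.29 − 297.86)/(1813 − 1142) = 221.43/671 = 0.33
MPC = 1 − MPS = 0.67
Autonomous saving = 297.86 − 0.33(1142) = -79, so a = 79
C = 79 + 0.67(4067) = 79 + 2724.89 = 2803.89

C = 2803.89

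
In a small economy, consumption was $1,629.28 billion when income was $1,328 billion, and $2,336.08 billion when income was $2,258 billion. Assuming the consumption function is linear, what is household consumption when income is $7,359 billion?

C = 6212.84

MPC = (2336.08 − 1629.28)/(2258 − 1328) = 706.8/930 = 0.76
a = 1629.28 − 0.76(1328) = 1629.28 − 1009.28 = 620
C = 620 + 0.76(7359) = 620 + 5592.84 = 6212.84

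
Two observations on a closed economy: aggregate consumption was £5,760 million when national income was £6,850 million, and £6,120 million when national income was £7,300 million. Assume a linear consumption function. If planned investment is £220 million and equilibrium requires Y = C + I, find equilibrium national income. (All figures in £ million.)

MPC = (6120 − 5760)/(7300 − 6850) = 360/450 = 0.8
a = 5760 − 0.8(6850) = 280
Equilibrium: Y = 280 + 0.8Y + 220
0.2Y = 500, so Y = 500/0.2 = 2500

Y = 2500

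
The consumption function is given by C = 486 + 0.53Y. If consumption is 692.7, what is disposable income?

486 + 0.53Y = 692.7
0.53Y = 206.7, so Y = 206.7/0.53 = 390

Y = 390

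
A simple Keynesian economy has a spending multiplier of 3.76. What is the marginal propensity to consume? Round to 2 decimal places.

k = 1/(1 − MPC), so 1 − MPC = 1/k = 1/3.76 = 0.2660
MPC = 1 − 0.2660 = 0.73

MPC = 0.73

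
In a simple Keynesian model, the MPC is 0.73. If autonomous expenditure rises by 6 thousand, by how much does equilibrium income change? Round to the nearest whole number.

The multiplier is 1/(1 − MPC) = 1/0.27.
ΔY = 6/0.27 = 22.22 ≈ 22

ΔY ≈ 22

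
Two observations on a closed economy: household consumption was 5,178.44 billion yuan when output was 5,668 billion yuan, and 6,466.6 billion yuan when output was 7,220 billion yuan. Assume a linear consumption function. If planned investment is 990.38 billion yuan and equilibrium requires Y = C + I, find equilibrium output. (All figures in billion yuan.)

Y = 8614

MPC = (6466.6 − 5178.44)/(7220 − 5668) = 1288.16/1552 = 0.83
a = 5178.44 − 0.83(5668) = 474
Equilibrium: Y = 474 + 0.83Y + 990.38
0.17Y = 1464.38, so Y = 1464.38/0.17 = 8614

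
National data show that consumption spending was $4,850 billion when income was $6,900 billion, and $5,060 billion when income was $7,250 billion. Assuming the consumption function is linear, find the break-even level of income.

Y = 1775

MPC = (5060 − 4850)/(7250 − 6900) = 210/350 = 0.6
a = 4850 − 0.6(6900) = 4850 − 4140 = 710
Break-even: Y = a/(1−MPC) = 710/0.4 = 1775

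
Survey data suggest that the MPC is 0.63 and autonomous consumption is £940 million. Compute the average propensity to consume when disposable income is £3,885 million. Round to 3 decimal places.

APC = 0.872

C = 940 + 0.63(3885) = 3387.55
APC = C/Y = 3387.55/3885 = 0.872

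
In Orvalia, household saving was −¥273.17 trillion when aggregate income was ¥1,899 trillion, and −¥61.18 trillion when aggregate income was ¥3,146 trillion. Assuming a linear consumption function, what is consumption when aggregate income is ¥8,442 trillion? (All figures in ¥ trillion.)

C = 7602.86

MPS = ΔS/ΔY = (-61.18 − (-273.17))/(3146 − 1899) = 211.99/1247 = 0.17
MPC = 1 − MPS = 0.83
Autonomous saving = -273.17 − 0.17(1899) = -596, so a = 596
C = 596 + 0.83(8442) = 596 + 7006.86 = 7602.86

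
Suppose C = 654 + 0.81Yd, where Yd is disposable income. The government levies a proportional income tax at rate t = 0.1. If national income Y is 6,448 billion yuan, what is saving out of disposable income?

Yd = (1 − 0.1)(6448) = 0.9(6448) = 5803.2
C = 654 + 0.81(5803.2) = 654 + 4700.592 = 5354.592
S = Yd − C = 5803.2 − 5354.592 = 448.608

S = 448.608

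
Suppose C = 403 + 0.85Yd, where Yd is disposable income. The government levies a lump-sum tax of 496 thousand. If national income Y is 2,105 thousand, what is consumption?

Yd = Y − T = 2105 − 496 = 1609
C = 403 + 0.85(1609) = 403 + 1367.65 = 1770.65

C = 1770.65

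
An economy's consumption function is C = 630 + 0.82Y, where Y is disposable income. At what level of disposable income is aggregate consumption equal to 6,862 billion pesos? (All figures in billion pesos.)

Y = 7600

630 + 0.82Y = 6862
0.82Y = 6232, so Y = 6232/0.82 = 7600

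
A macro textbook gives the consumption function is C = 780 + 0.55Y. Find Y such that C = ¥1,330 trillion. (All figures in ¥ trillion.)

Y = 1000

780 + 0.55Y = 1330
0.55Y = 550, so Y = 550/0.55 = 1000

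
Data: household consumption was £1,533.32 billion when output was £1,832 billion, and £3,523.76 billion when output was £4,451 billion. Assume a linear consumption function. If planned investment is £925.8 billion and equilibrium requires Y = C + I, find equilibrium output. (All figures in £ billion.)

Y = 4445

MPC = (3523.76 − 1533.32)/(4451 − 1832) = 1990.44/2619 = 0.76
a = 1533.32 − 0.76(1832) = 141
Equilibrium: Y = 141 + 0.76Y + 925.8
0.24Y = 1066.8, so Y = 1066.8/0.24 = 4445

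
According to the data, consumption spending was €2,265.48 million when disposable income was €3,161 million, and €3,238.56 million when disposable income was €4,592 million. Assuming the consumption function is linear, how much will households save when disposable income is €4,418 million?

MPC = (3238.56 − 2265.48)/(4592 − 3161) = 973.08/1431 = 0.68
a = 2265.48 − 0.68(3161) = 2265.48 − 2149.48 = 116
C = 116 + 0.68(4418) = 3120.24
S = 4418 − 3120.24 = 1297.76

S = 1297.76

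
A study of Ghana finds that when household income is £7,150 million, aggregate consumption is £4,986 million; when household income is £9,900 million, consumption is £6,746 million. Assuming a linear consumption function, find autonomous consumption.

MPC = ΔC/ΔY = (6746 − 4986)/(9900 − 7150) = 1760/2750 = 0.64
a = C − MPC·Y = 4986 − 0.64(7150) = 4986 − 4576 = 410

a = 410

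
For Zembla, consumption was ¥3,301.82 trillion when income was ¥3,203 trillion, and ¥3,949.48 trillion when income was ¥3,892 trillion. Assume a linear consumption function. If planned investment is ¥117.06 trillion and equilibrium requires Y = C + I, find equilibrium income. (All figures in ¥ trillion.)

MPC = (3949.48 − 3301.82)/(3892 − 3203) = 647.66/689 = 0.94
a = 3301.82 − 0.94(3203) = 291
Equilibrium: Y = 291 + 0.94Y + 117.06
0.06Y = 408.06, so Y = 408.06/0.06 = 6801

Y = 6801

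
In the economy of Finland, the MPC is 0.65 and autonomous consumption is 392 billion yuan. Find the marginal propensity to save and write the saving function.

MPS = 1 − MPC = 1 − 0.65 = 0.35
S = Y − C = -392 + 0.35Y

MPS = 0.35; S = -392 + 0.35Y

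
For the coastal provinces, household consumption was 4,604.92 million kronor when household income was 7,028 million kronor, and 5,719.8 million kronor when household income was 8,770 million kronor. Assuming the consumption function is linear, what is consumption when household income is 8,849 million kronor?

C = 5770.36

MPC = (5719.8 − 4604.92)/(8770 − 7028) = 1114.88/1742 = 0.64
a = 4604.92 − 0.64(7028) = 4604.92 − 4497.92 = 107
C = 107 + 0.64(8849) = 107 + 5663.36 = 5770.36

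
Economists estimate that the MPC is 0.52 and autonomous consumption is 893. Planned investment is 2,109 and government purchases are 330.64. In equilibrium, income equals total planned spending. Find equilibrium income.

Y = C + I + G = 893 + 0.52Y + 2109 + 330.64
Y − 0.52Y = 3332.64
0.48Y = 3332.64, so Y = 3332.64/0.48 = 6943

Y = 6943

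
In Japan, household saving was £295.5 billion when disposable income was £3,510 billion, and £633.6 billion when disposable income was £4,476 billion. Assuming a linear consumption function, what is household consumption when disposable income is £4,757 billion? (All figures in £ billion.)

C = 4025.05

MPS = ΔS/ΔY = (633.6 − 295.5)/(4476 − 3510) = 338.1/966 = 0.35
MPC = 1 − MPS = 0.65
Autonomous saving = 295.5 − 0.35(3510) = -933, so a = 933
C = 933 + 0.65(4757) = 933 + 3092.05 = 4025.05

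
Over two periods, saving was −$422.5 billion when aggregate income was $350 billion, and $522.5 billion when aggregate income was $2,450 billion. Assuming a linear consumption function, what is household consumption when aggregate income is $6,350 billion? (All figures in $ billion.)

C = 4072.5

MPS = ΔS/ΔY = (522.5 − (-422.5))/(2450 − 350) = 945/2100 = 0.45
MPC = 1 − MPS = 0.55
Autonomous saving = -422.5 − 0.45(350) = -580, so a = 580
C = 580 + 0.55(6350) = 580 + 3492.5 = 4072.5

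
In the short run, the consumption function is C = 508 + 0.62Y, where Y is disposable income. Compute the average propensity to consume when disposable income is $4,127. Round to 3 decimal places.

C = 508 + 0.62(4127) = 3066.74
APC = C/Y = 3066.74/4127 = 0.743

APC = 0.743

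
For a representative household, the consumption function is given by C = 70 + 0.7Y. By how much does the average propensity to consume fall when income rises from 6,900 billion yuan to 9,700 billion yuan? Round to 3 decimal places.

ΔAPC = 0.003

At Y = 6900: C = 70 + 0.7(6900) = 4900, APC = 4900/6900 = 0.7101
At Y = 9700: C = 6860, APC = 6860/9700 = 0.7072
Fall in APC = 0.7101 − 0.7072 = 0.0029 ≈ 0.003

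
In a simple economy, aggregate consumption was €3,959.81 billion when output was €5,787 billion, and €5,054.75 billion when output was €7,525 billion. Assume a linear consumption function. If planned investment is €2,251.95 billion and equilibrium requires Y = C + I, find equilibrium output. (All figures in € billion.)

MPC = (5054.75 − 3959.81)/(7525 − 5787) = 1094.94/1738 = 0.63
a = 3959.81 − 0.63(5787) = 314
Equilibrium: Y = 314 + 0.63Y + 2251.95
0.37Y = 2565.95, so Y = 2565.95/0.37 = 6935

Y = 6935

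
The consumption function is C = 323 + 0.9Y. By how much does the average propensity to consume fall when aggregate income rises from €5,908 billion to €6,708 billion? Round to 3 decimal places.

At Y = 5908: C = 323 + 0.9(5908) = 5640.2, APC = 5640.2/5908 = 0.9547
At Y = 6708: C = 6360.2, APC = 6360.2/6708 = 0.9482
Fall in APC = 0.9547 − 0.9482 = 0.0065 ≈ 0.007

ΔAPC = 0.007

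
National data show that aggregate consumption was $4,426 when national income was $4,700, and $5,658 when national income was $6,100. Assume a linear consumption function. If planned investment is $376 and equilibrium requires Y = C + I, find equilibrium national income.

Y = 5550

MPC = (5658 − 4426)/(6100 − 4700) = 1232/1400 = 0.88
a = 4426 − 0.88(4700) = 290
Equilibrium: Y = 290 + 0.88Y + 376
0.12Y = 666, so Y = 666/0.12 = 5550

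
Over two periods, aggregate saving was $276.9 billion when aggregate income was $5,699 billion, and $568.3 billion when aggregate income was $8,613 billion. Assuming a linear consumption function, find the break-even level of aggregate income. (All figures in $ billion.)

MPS = ΔS/ΔY = (568.3 − 276.9)/(8613 − 5699) = 291.4/2914 = 0.1
MPC = 1 − MPS = 0.9
From S(5699) = 276.9: −a + 0.1(5699) = 276.9, so a = 569.9 − 276.9 = 293
Break-even (S = 0): Y = a/MPS = 293/0.1 = 2930

Y = 2930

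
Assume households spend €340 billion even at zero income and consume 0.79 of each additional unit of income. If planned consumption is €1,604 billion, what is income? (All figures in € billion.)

340 + 0.79Y = 1604
0.79Y = 1264, so Y = 1264/0.79 = 1600

Y = 1600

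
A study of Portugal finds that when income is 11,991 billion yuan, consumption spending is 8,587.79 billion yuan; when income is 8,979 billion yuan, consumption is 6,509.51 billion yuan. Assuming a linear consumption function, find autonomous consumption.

MPC = ΔC/ΔY = (8587.79 − 6509.51)/(11991 − 8979) = 2078.28/3012 = 0.69
a = C − MPC·Y = 6509.51 − 0.69(8979) = 6509.51 − 6195.51 = 314

a = 314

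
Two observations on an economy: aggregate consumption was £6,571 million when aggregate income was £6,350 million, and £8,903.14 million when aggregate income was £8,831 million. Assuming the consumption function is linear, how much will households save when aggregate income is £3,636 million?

S = -383.84

MPC = (8903.14 − 6571)/(8831 − 6350) = 2332.14/2481 = 0.94
a = 6571 − 0.94(6350) = 6571 − 5969 = 602
C = 602 + 0.94(3636) = 4019.84
S = 3636 − 4019.84 = -383.84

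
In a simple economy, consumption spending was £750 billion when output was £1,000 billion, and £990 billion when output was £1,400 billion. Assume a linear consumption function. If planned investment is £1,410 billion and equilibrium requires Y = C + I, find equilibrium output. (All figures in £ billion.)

Y = 3900

MPC = (990 − 750)/(1400 − 1000) = 240/400 = 0.6
a = 750 − 0.6(1000) = 150
Equilibrium: Y = 150 + 0.6Y + 1410
0.4Y = 1560, so Y = 1560/0.4 = 3900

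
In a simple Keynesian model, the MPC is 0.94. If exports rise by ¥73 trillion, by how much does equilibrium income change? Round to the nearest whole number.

ΔY ≈ 1217

The multiplier is 1/(1 − MPC) = 1/0.06.
ΔY = 73/0.06 = 1216.67 ≈ 1217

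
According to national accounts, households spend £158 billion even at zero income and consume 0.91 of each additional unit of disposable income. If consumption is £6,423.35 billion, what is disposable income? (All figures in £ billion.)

Y = 6885

158 + 0.91Y = 6423.35
0.91Y = 6265.35, so Y = 6265.35/0.91 = 6885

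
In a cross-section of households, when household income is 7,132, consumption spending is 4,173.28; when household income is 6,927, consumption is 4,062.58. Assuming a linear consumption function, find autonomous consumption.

MPC = ΔC/ΔY = (4173.28 − 4062.58)/(7132 − 6927) = 110.7/205 = 0.54
a = C − MPC·Y = 4062.58 − 0.54(6927) = 4062.58 − 3740.58 = 322

a = 322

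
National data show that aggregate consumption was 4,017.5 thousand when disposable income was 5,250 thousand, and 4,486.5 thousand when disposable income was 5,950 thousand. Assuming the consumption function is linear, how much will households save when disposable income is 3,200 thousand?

MPC = (4486.5 − 4017.5)/(5950 − 5250) = 469/700 = 0.67
a = 4017.5 − 0.67(5250) = 4017.5 − 3517.5 = 500
C = 500 + 0.67(3200) = 2644
S = 3200 − 2644 = 556

S = 556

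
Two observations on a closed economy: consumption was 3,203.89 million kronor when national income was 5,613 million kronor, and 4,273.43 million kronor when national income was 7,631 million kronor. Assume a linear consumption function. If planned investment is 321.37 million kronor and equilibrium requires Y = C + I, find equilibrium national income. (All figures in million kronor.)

Y = 1171

MPC = (4273.43 − 3203.89)/(7631 − 5613) = 1069.54/2018 = 0.53
a = 3203.89 − 0.53(5613) = 229
Equilibrium: Y = 229 + 0.53Y + 321.37
0.47Y = 550.37, so Y = 550.37/0.47 = 1171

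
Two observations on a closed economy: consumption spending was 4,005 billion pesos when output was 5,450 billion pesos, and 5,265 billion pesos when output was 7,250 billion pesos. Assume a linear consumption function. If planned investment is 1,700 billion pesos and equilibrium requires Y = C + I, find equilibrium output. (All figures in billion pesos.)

Y = 6300

MPC = (5265 − 4005)/(7250 − 5450) = 1260/1800 = 0.7
a = 4005 − 0.7(5450) = 190
Equilibrium: Y = 190 + 0.7Y + 1700
0.3Y = 1890, so Y = 1890/0.3 = 6300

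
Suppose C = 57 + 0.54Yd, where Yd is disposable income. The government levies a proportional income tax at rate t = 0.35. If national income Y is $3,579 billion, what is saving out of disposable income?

S = 1013.121

Yd = (1 − 0.35)(3579) = 0.65(3579) = 2326.35
C = 57 + 0.54(2326.35) = 57 + 1256.229 = 1313.229
S = Yd − C = 2326.35 − 1313.229 = 1013.121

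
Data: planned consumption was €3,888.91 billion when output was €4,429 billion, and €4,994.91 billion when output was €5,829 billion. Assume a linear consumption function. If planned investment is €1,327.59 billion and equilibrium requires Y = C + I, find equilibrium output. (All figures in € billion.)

Y = 8179

MPC = (4994.91 − 3888.91)/(5829 − 4429) = 1106/1400 = 0.79
a = 3888.91 − 0.79(4429) = 390
Equilibrium: Y = 390 + 0.79Y + 1327.59
0.21Y = 1717.59, so Y = 1717.59/0.21 = 8179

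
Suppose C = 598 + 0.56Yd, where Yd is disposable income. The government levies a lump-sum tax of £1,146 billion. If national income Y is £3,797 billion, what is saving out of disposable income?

S = 568.44

Yd = Y − T = 3797 − 1146 = 2651
C = 598 + 0.56(2651) = 598 + 1484.56 = 2082.56
S = Yd − C = 2651 − 2082.56 = 568.44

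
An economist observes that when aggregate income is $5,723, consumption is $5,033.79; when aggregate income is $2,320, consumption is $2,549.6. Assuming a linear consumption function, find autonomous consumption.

a = 856

MPC = ΔC/ΔY = (5033.79 − 2549.6)/(5723 − 2320) = 2484.19/3403 = 0.73
a = C − MPC·Y = 2549.6 − 0.73(2320) = 2549.6 − 1693.6 = 856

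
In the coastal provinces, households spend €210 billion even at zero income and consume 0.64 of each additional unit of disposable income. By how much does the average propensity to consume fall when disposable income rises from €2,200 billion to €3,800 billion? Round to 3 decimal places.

ΔAPC = 0.040

At Y = 2200: C = 210 + 0.64(2200) = 1618, APC = 1618/2200 = 0.7355
At Y = 3800: C = 2642, APC = 2642/3800 = 0.6953
Fall in APC = 0.7355 − 0.6953 = 0.0402 ≈ 0.040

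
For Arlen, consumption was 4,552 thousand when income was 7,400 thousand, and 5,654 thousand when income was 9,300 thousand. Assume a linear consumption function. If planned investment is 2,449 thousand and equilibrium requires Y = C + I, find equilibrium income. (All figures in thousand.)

Y = 6450

MPC = (5654 − 4552)/(9300 − 7400) = 1102/1900 = 0.58
a = 4552 − 0.58(7400) = 260
Equilibrium: Y = 260 + 0.58Y + 2449
0.42Y = 2709, so Y = 2709/0.42 = 6450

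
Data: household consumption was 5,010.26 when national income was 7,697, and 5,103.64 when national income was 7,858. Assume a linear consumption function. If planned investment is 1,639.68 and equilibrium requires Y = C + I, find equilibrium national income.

Y = 5204

MPC = (5103.64 − 5010.26)/(7858 − 7697) = 93.38/161 = 0.58
a = 5010.26 − 0.58(7697) = 546
Equilibrium: Y = 546 + 0.58Y + 1639.68
0.42Y = 2185.68, so Y = 2185.68/0.42 = 5204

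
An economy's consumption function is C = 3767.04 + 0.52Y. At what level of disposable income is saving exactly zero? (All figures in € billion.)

Y = 7848

At break-even, C = Y: 3767.04 + 0.52Y = Y
0.48Y = 3767.04, so Y = 3767.04/0.48 = 7848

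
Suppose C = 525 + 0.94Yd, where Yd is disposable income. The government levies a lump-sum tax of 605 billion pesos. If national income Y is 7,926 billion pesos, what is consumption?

C = 7406.74

Yd = Y − T = 7926 − 605 = 7321
C = 525 + 0.94(7321) = 525 + 6881.74 = 7406.74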